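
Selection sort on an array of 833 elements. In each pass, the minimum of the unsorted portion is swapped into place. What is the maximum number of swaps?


Selection sort performs one swap per pass:
  Pass 1: find min in positions 0 to 832, swap with position 0
  Pass 2: find min in positions 1 to 832, swap with position 1
  Pass 3: find min in positions 2 to 832, swap with position 2
  Pass 4: find min in positions 3 to 832, swap with position 3
  Pass 5: find min in positions 4 to 832, swap with position 4
  ... (827 more passes)
Total passes (and swaps) = n - 1 = 833 - 1 = 832


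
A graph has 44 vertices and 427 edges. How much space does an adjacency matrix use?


Adjacency matrix: V x V grid of entries
Space = V^2 = 44^2 = 44 * 44 = 1936


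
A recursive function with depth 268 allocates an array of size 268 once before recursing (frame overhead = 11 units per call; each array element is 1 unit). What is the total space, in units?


Array allocation: 268 units (allocated once)
Stack frames: 268 deep * 11 per frame = 2948 units
Total = 268 + 2948 = 3216


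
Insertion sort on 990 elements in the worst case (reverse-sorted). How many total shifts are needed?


In the worst case (reverse-sorted), each element shifts past all previous:
  Element 1: 1 shifts
  Element 2: 2 shifts
  Element 3: 3 shifts
  Element 4: 4 shifts
  Element 5: 5 shifts
  ...
  Element 989: 989 shifts
Total = 1 + 2 + ... + 989
= 990*(990-1)/2 = 489555


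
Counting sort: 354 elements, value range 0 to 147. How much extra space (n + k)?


n = 354 (output array)
k = 148 (count array for 148 distinct values)
Extra space = 354 + 148 = 502


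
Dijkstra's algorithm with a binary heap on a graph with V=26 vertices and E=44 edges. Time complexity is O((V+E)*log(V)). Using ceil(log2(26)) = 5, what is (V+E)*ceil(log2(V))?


Dijkstra with a binary heap: each vertex is extracted once, each edge may relax once.
Each heap operation costs O(log V).
V + E = 26 + 44 = 70
ceil(log2(26)) = 5 (since 2^4 = 16 < 26 <= 32 = 2^5)
Total heap work = (V+E) * ceil(log2(V)) = 70 * 5 = 350


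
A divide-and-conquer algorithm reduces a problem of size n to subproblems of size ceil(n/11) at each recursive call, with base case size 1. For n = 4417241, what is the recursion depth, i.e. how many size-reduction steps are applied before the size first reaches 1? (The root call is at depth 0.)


Each step divides the size by 11 (rounding up); after k steps the size is ceil(n/11^k), which equals 1 exactly when 11^k >= n.
So the depth is the smallest k with 11^k >= 4417241, i.e. ceil(log_11(4417241)).
11^6 = 1771561 < 4417241 <= 19487171 = 11^7
Recursion depth = 7


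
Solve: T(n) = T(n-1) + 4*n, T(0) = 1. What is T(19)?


Expanding the recurrence:
T(19) = T(18) + 4*19
       = T(17) + 4*18 + 4*19
       ...
       = T(0) + 4*(1 + 2 + ... + 19)
       = 1 + 4 * 19*20/2
       = 1 + 4 * 190
       = 1 + 760 = 761


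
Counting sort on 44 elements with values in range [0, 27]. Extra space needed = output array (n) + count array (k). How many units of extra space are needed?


Output array size: 44 (to store sorted result)
Count array size: 28 (one slot per possible value, range 0 to 27)
Total extra space = 44 + 28 = 72


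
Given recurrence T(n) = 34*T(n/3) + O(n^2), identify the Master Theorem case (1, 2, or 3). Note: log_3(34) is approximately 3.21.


Master Theorem parameters: a=34, b=3, c=2
log_b(a) = 3.21
Compare b^c with a: 3^2 = 9 < 34, so c < log_b(a).
Comparing c=2 vs log_b(a)=3.21:
2 < 3.21 => Case 1
Result: T(n) = O(n^(log_3 34)) ~ O(n^3.21)
Master Theorem case = 1


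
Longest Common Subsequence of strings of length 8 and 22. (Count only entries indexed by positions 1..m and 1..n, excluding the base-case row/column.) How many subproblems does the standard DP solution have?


DP table indexed by positions in both strings.
First string: 8 positions
Second string: 22 positions
Total = 8 * 22 = 176


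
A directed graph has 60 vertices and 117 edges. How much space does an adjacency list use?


Adjacency list: one list head per vertex + one entry per edge
Vertex heads: 60
Edge entries: 117
Total = 60 + 117 = 177


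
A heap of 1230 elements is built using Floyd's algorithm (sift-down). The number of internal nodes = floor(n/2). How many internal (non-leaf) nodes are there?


Leaf nodes occupy roughly half the array.
Sift-down is called for each internal node, starting from the last one.
Internal nodes = floor(n/2) = floor(1230/2) = 615


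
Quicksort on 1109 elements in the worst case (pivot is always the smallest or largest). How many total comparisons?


In the worst case, each partition step picks the worst pivot:
  Partition 1: 1108 comparisons (n-1 elements to compare)
  Partition 2: 1107 comparisons
  Partition 3: 1106 comparisons
  Partition 4: 1105 comparisons
  Partition 5: 1104 comparisons
  ...
  Last partition: 0 comparisons
Total = (n-1) + (n-2) + ... + 1 + 0 = n*(n-1)/2
= 1109*1108/2 = 614386


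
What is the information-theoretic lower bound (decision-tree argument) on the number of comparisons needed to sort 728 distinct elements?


A binary decision tree of height h has at most 2^h leaves and needs at least n! of them, so h >= ceil(log2(n!)).
728! is far too large to multiply out, so use Stirling's series:
  ln(n!) ~ n ln n - n + (1/2) ln(2 pi n) + 1/(12n)  (error below 1/(360 n^3), negligible here)
  ln(728) = 6.5903010
  n ln n = 728 * 6.5903010 = 4797.7391
  (1/2) ln(2 pi * 728) = (1/2) ln(4574.1589) = 4.2141
  1/(12*728) = 0.0001
  ln(728!) ~ 4797.7391 - 728 + 4.2141 + 0.0001 = 4073.9533
Convert to base 2: log2(728!) = 4073.9533 / ln 2 = 4073.9533 / 0.69314718 = 5877.4722
ceil(5877.4722) = 5878


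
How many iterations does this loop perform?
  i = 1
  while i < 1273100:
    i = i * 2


The loop variable doubles each iteration:
i = 1 -> 2 -> 4 -> 8 -> 16 -> 32 -> 64 -> 128 -> 256 -> 512 -> 1024 -> 2048 -> 4096 -> 8192 -> 16384 -> 32768 -> 65536 -> 131072 -> 262144 -> 524288 -> 1048576 -> 2097152 (stop, 2097152 >= 1273100)
Number of doublings = ceil(log2(1273100)) = 21


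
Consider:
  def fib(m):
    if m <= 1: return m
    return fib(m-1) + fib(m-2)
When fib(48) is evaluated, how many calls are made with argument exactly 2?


Let N(m) = number of times fib(m) is called while evaluating fib(48).
N(48) = 1 (the initial call).
N(47) = 1 (only fib(48) calls it).
For 1 <= m <= 46: fib(m) is called by fib(m+1) and fib(m+2), so
  N(m) = N(m+1) + N(m+2).
fib(0) is called only by fib(2), so N(0) = N(2).
Walk down from m=48:
  N(48)=1, N(47)=1, N(46)=2, N(45)=3, N(44)=5, N(43)=8, N(42)=13, N(41)=21, N(40)=34, N(39)=55, N(38)=89, N(37)=144, N(36)=233, N(35)=377, N(34)=610, N(33)=987, N(32)=1597, N(31)=2584, N(30)=4181, N(29)=6765, N(28)=10946, N(27)=17711, N(26)=28657, N(25)=46368, N(24)=75025, N(23)=121393, N(22)=196418, N(21)=317811, N(20)=514229, N(19)=832040, N(18)=1346269, N(17)=2178309, N(16)=3524578, N(15)=5702887, N(14)=9227465, N(13)=14930352, N(12)=24157817, N(11)=39088169, N(10)=63245986, N(9)=102334155, N(8)=165580141, N(7)=267914296, N(6)=433494437, N(5)=701408733, N(4)=1134903170, N(3)=1836311903, N(2)=2971215073
N(2) = 2971215073


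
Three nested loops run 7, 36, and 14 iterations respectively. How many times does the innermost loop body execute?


Loop 1 (outermost): 7 iterations
Loop 2 (middle): 36 iterations per outer
Loop 3 (innermost): 14 iterations per middle
Total = 7 * 36 * 14 = 3528


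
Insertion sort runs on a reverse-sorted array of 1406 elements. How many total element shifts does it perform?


Sum of shifts = 1 + 2 + 3 + ... + 1405
= 1406 * 1405 / 2
= 1975430 / 2
= 987715


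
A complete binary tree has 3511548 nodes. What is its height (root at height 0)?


In a complete binary tree, level k holds nodes 2^k .. 2^(k+1)-1 (1-indexed).
Height = floor(log2(n)) = floor(log2(3511548)) = 21
Check: 2^21 = 2097152 <= 3511548 < 4194304 = 2^22


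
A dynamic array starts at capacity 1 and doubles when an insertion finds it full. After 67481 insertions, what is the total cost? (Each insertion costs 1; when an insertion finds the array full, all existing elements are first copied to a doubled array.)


Insertion cost: 67481 (one per element)
Resizes occur just before inserting elements 2, 3, 5, 9, ...
Elements copied at each resize: 1 + 2 + 4 + 8 + 16 + 32 + 64 + 128 + 256 + 512 + 1024 + 2048 + 4096 + 8192 + 16384 + 32768 + 65536
Sum of copies = 131071 (geometric series: 2^k - 1)
Total = 67481 + 131071 = 198552


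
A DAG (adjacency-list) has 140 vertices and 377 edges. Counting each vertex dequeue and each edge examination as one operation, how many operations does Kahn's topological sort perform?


V = 140 (vertex processing)
E = 377 (edge processing)
V + E = 140 + 377 = 517


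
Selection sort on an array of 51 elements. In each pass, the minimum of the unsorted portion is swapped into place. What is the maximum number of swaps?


Selection sort performs one swap per pass:
  Pass 1: find min in positions 0 to 50, swap with position 0
  Pass 2: find min in positions 1 to 50, swap with position 1
  Pass 3: find min in positions 2 to 50, swap with position 2
  Pass 4: find min in positions 3 to 50, swap with position 3
  Pass 5: find min in positions 4 to 50, swap with position 4
  ... (45 more passes)
Total passes (and swaps) = n - 1 = 51 - 1 = 50


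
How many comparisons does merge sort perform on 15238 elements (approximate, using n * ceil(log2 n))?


Recursion depth: ceil(log2(15238)) = 14
Each recursion level merges n = 15238 elements
Total = 15238 * 14 = 213332


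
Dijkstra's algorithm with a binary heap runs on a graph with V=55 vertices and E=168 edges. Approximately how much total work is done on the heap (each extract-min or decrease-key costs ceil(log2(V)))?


Dijkstra with a binary heap: each vertex is extracted once, each edge may relax once.
Each heap operation costs O(log V).
V + E = 55 + 168 = 223
ceil(log2(55)) = 6 (since 2^5 = 32 < 55 <= 64 = 2^6)
Total heap work = (V+E) * ceil(log2(V)) = 223 * 6 = 1338


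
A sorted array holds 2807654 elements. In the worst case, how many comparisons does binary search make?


Halving sequence: 2807654 -> 1403827 -> 701913 -> 350956 -> 175478 -> 87739 -> 43869 -> 21934 -> 10967 -> 5483 -> 2741 -> 1370 -> 685 -> 342 -> 171 -> 85 -> 42 -> 21 -> 10 -> 5 -> 2 -> 1
Number of halvings = 21
Max comparisons = 21 + 1 = 22


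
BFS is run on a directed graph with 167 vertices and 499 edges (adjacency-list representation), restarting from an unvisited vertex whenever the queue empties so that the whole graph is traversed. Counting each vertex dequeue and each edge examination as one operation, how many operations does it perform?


A full BFS traversal dequeues each vertex exactly once and examines each directed edge exactly once.
V = 167 (vertex processing cost)
E = 499 (edge examination cost)
Total operations proportional to V + E = 167 + 499 = 666


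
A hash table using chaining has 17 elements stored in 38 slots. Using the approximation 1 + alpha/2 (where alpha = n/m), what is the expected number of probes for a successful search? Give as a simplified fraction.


Load factor alpha = n/m = 17/38
Expected probes = 1 + alpha/2 = 1 + 17/(2*38)
= 1 + 17/76
= 76/76 + 17/76
= 93/76


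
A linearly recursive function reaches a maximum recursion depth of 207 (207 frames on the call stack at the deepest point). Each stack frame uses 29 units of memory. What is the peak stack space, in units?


Maximum recursion depth = 207 frames
Memory per frame = 29 units
Total stack space = depth * frame_size
= 207 * 29 = 6003


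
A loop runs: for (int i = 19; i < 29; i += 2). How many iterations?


Loop starts at i = 19, increments by 2, stops when i >= 29.
Number of iterations = ceil((29 - 19) / 2)
= ceil(10 / 2)
= 5


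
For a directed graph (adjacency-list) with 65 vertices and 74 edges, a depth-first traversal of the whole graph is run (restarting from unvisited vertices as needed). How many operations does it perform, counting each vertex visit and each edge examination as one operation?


A full DFS traversal visits each vertex once and examines each edge once.
V = 65
E = 74
Sum = 65 + 74 = 139


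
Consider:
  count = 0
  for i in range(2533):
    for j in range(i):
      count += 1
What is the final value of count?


For each i, the inner loop runs i times:
  i=0: inner runs 0 times
  i=1: inner runs 1 time
  i=2: inner runs 2 times
  i=3: inner runs 3 times
  i=4: inner runs 4 times
  i=5: inner runs 5 times
  i=6: inner runs 6 times
  i=7: inner runs 7 times
  ...
Total = 0 + 1 + 2 + ... + 2532 = 2533*(2533-1)/2 = 3206778


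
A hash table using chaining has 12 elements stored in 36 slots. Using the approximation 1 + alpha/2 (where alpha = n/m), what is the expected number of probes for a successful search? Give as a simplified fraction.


Load factor alpha = n/m = 12/36
Expected probes = 1 + alpha/2 = 1 + 12/(2*36)
= 1 + 12/72
= 72/72 + 12/72
= 84/72
Simplify: 7/6


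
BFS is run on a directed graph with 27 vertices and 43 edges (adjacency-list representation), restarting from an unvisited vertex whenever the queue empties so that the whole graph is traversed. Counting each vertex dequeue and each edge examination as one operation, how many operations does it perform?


A full BFS traversal dequeues each vertex exactly once and examines each directed edge exactly once.
V = 27 (vertex processing cost)
E = 43 (edge examination cost)
Total operations proportional to V + E = 27 + 43 = 70


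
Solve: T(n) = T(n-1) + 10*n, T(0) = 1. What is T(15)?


Expanding the recurrence:
T(15) = T(14) + 10*15
       = T(13) + 10*14 + 10*15
       ...
       = T(0) + 10*(1 + 2 + ... + 15)
       = 1 + 10 * 15*16/2
       = 1 + 10 * 120
       = 1 + 1200 = 1201


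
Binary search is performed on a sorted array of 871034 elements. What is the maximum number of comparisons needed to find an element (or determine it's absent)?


Binary search halves the search space each comparison:
  Step 1: search space = 871034 -> 435517
  Step 2: search space = 435517 -> 217758
  Step 3: search space = 217758 -> 108879
  Step 4: search space = 108879 -> 54439
  Step 5: search space = 54439 -> 27219
  Step 6: search space = 27219 -> 13609
  Step 7: search space = 13609 -> 6804
  Step 8: search space = 6804 -> 3402
  Step 9: search space = 3402 -> 1701
  Step 10: search space = 1701 -> 850
  Step 11: search space = 850 -> 425
  Step 12: search space = 425 -> 212
  Step 13: search space = 212 -> 106
  Step 14: search space = 106 -> 53
  Step 15: search space = 53 -> 26
  Step 16: search space = 26 -> 13
  Step 17: search space = 13 -> 6
  Step 18: search space = 6 -> 3
  Step 19: search space = 3 -> 1
  Step 20: search space = 1 (final check)
Maximum comparisons = floor(log2(871034)) + 1 = 19 + 1 = 20


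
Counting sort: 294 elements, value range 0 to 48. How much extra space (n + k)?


n = 294 (output array)
k = 49 (count array for 49 distinct values)
Extra space = 294 + 49 = 343


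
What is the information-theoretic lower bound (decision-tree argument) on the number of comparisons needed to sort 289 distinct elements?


A binary decision tree of height h has at most 2^h leaves and needs at least n! of them, so h >= ceil(log2(n!)).
289! is far too large to multiply out, so use Stirling's series:
  ln(n!) ~ n ln n - n + (1/2) ln(2 pi n) + 1/(12n)  (error below 1/(360 n^3), negligible here)
  ln(289) = 5.6664267
  n ln n = 289 * 5.6664267 = 1637.5973
  (1/2) ln(2 pi * 289) = (1/2) ln(1815.8406) = 3.7522
  1/(12*289) = 0.0003
  ln(289!) ~ 1637.5973 - 289 + 3.7522 + 0.0003 = 1352.3498
Convert to base 2: log2(289!) = 1352.3498 / ln 2 = 1352.3498 / 0.69314718 = 1951.0284
ceil(1951.0284) = 1952


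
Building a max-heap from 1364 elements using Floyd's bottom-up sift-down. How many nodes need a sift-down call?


In a heap of 1364 elements (0-indexed array):
  Last element index: 1363
  Parent of last element: floor((1363 - 1) / 2) = 681
  Internal nodes: indices 0 to 681
  Count = floor(1364/2) = 682


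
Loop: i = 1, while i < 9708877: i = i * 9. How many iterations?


i multiplies by 9 each step:
i = 1 -> 9 -> 81 -> 729 -> 6561 -> 59049 -> 531441 -> 4782969 -> 43046721 (stop)
Iterations = ceil(log_9(9708877)) = 8


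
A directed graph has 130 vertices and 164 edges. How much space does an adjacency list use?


Adjacency list: one list head per vertex + one entry per edge
Vertex heads: 130
Edge entries: 164
Total = 130 + 164 = 294


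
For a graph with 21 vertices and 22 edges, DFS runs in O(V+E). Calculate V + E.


A full DFS traversal visits each vertex once and examines each edge once.
V = 21
E = 22
Sum = 21 + 22 = 43


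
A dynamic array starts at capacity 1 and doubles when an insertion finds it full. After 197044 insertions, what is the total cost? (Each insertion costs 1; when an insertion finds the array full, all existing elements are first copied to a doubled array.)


Insertion cost: 197044 (one per element)
Resizes occur just before inserting elements 2, 3, 5, 9, ...
Elements copied at each resize: 1 + 2 + 4 + 8 + 16 + 32 + 64 + 128 + 256 + 512 + 1024 + 2048 + 4096 + 8192 + 16384 + 32768 + 65536 + 131072
Sum of copies = 262143 (geometric series: 2^k - 1)
Total = 197044 + 262143 = 459187


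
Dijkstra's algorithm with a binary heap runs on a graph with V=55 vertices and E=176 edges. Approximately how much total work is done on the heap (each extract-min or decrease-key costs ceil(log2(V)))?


Dijkstra with a binary heap: each vertex is extracted once, each edge may relax once.
Each heap operation costs O(log V).
V + E = 55 + 176 = 231
ceil(log2(55)) = 6 (since 2^5 = 32 < 55 <= 64 = 2^6)
Total heap work = (V+E) * ceil(log2(V)) = 231 * 6 = 1386


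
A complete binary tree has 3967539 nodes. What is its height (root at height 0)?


In a complete binary tree, level k holds nodes 2^k .. 2^(k+1)-1 (1-indexed).
Height = floor(log2(n)) = floor(log2(3967539)) = 21
Check: 2^21 = 2097152 <= 3967539 < 4194304 = 2^22


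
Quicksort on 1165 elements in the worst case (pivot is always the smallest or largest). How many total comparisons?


In the worst case, each partition step picks the worst pivot:
  Partition 1: 1164 comparisons (n-1 elements to compare)
  Partition 2: 1163 comparisons
  Partition 3: 1162 comparisons
  Partition 4: 1161 comparisons
  Partition 5: 1160 comparisons
  ...
  Last partition: 0 comparisons
Total = (n-1) + (n-2) + ... + 1 + 0 = n*(n-1)/2
= 1165*1164/2 = 678030


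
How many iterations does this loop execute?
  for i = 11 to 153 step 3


The loop variable i takes values starting at 11 and increments by 3 each iteration.
Sequence: i = 11, 14, 17, 20, 23, 26, 29, 32, 35, ...
The upper bound 153 is inclusive, so the count is floor((last - first) / step) + 1:
floor((153 - 11) / 3) + 1 = floor(142/3) + 1 = 47 + 1 = 48


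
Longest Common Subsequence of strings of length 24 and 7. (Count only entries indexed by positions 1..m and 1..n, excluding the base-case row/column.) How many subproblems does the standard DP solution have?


DP table indexed by positions in both strings.
First string: 24 positions
Second string: 7 positions
Total = 24 * 7 = 168


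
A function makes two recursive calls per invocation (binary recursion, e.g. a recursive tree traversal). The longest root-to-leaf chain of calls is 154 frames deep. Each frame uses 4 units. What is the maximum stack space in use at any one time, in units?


Binary recursion: the two calls run one after the other, so only one root-to-leaf chain of frames is on the stack at a time.
Maximum depth (longest chain) = 154 frames
Each frame = 4 units
Max stack space = 154 * 4 = 616


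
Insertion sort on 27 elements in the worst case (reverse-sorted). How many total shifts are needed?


In the worst case (reverse-sorted), each element shifts past all previous:
  Element 1: 1 shifts
  Element 2: 2 shifts
  Element 3: 3 shifts
  Element 4: 4 shifts
  Element 5: 5 shifts
  ...
  Element 26: 26 shifts
Total = 1 + 2 + ... + 26
= 27*(27-1)/2 = 351


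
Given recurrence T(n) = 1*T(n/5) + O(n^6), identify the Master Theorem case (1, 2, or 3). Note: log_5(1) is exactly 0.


Master Theorem parameters: a=1, b=5, c=6
log_b(a) = 0
Compare b^c with a: 5^6 = 15625 > 1, so c > log_b(a).
Comparing c=6 vs log_b(a)=0:
6 > 0 => Case 3
Result: T(n) = O(n^6)
Master Theorem case = 3


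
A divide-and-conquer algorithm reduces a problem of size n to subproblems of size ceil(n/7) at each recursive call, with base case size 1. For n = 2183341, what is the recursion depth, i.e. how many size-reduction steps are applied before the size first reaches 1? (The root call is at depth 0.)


Each step divides the size by 7 (rounding up); after k steps the size is ceil(n/7^k), which equals 1 exactly when 7^k >= n.
So the depth is the smallest k with 7^k >= 2183341, i.e. ceil(log_7(2183341)).
7^7 = 823543 < 2183341 <= 5764801 = 7^8
Recursion depth = 8


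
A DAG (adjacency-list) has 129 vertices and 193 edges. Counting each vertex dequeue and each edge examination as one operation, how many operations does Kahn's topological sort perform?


V = 129 (vertex processing)
E = 193 (edge processing)
V + E = 129 + 193 = 322


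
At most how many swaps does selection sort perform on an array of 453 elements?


Each of the 452 passes places one element in its final position.
Pass 1: swap minimum into position 0
Pass 2: swap minimum of remaining into position 1
...
Pass 452: last two elements, one swap
Maximum swaps = 453 - 1 = 452


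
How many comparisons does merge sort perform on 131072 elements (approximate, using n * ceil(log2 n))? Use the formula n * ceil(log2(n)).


Recursion depth: ceil(log2(131072)) = 17
Each recursion level merges n = 131072 elements
Total = 131072 * 17 = 2228224


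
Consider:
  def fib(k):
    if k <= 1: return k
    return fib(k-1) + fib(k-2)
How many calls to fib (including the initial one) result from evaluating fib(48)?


Let C(m) = total calls to evaluate fib(m). Then C(0)=C(1)=1, and
C(m) = 1 + C(m-1) + C(m-2) for m >= 2.
Build the table (each entry = 1 + previous two):
  C(0) = 1
  C(1) = 1
  C(2) = 1 + 1 + 1 = 3
  C(3) = 1 + 3 + 1 = 5
  C(4) = 1 + 5 + 3 = 9
  C(5) = 1 + 9 + 5 = 15
  C(6) = 1 + 15 + 9 = 25
  C(7) = 1 + 25 + 15 = 41
  C(8) = 1 + 41 + 25 = 67
  C(9) = 1 + 67 + 41 = 109
  C(10) = 1 + 109 + 67 = 177
  C(11) = 1 + 177 + 109 = 287
  C(12) = 1 + 287 + 177 = 465
  C(13) = 1 + 465 + 287 = 753
  C(14) = 1 + 753 + 465 = 1219
  C(15) = 1 + 1219 + 753 = 1973
  C(16) = 1 + 1973 + 1219 = 3193
  C(17) = 1 + 3193 + 1973 = 5167
  C(18) = 1 + 5167 + 3193 = 8361
  C(19) = 1 + 8361 + 5167 = 13529
  C(20) = 1 + 13529 + 8361 = 21891
  C(21) = 1 + 21891 + 13529 = 35421
  C(22) = 1 + 35421 + 21891 = 57313
  C(23) = 1 + 57313 + 35421 = 92735
  C(24) = 1 + 92735 + 57313 = 150049
  C(25) = 1 + 150049 + 92735 = 242785
  C(26) = 1 + 242785 + 150049 = 392835
  C(27) = 1 + 392835 + 242785 = 635621
  C(28) = 1 + 635621 + 392835 = 1028457
  C(29) = 1 + 1028457 + 635621 = 1664079
  C(30) = 1 + 1664079 + 1028457 = 2692537
  C(31) = 1 + 2692537 + 1664079 = 4356617
  C(32) = 1 + 4356617 + 2692537 = 7049155
  C(33) = 1 + 7049155 + 4356617 = 11405773
  C(34) = 1 + 11405773 + 7049155 = 18454929
  C(35) = 1 + 18454929 + 11405773 = 29860703
  C(36) = 1 + 29860703 + 18454929 = 48315633
  C(37) = 1 + 48315633 + 29860703 = 78176337
  C(38) = 1 + 78176337 + 48315633 = 126491971
  C(39) = 1 + 126491971 + 78176337 = 204668309
  C(40) = 1 + 204668309 + 126491971 = 331160281
  C(41) = 1 + 331160281 + 204668309 = 535828591
  C(42) = 1 + 535828591 + 331160281 = 866988873
  C(43) = 1 + 866988873 + 535828591 = 1402817465
  C(44) = 1 + 1402817465 + 866988873 = 2269806339
  C(45) = 1 + 2269806339 + 1402817465 = 3672623805
  C(46) = 1 + 3672623805 + 2269806339 = 5942430145
  C(47) = 1 + 5942430145 + 3672623805 = 9615053951
  C(48) = 1 + 9615053951 + 5942430145 = 15557484097
Total calls for fib(48) = 15557484097


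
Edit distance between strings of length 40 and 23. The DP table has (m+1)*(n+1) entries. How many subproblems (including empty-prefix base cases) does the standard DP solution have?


The table includes base cases (empty prefixes).
Rows: (m+1) = 41
Columns: (n+1) = 24
Total = 41 * 24 = 984


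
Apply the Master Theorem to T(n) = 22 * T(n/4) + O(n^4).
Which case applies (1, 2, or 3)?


The Master Theorem: T(n) = a*T(n/b) + O(n^c)
  a = 22, b = 4, c = 4
log_b(a) = log_4(22) ~ 2.23
Compare b^c with a: 4^4 = 256 > 22, so c > log_b(a).
Since c > log_b(a), Case 3 applies.
T(n) = O(n^4)
Master Theorem case = 3


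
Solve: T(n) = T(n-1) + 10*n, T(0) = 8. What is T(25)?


Expanding the recurrence:
T(25) = T(24) + 10*25
       = T(23) + 10*24 + 10*25
       ...
       = T(0) + 10*(1 + 2 + ... + 25)
       = 8 + 10 * 25*26/2
       = 8 + 10 * 325
       = 8 + 3250 = 3258


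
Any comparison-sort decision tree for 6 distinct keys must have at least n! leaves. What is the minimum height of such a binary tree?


A binary decision tree of height h has at most 2^h leaves and needs at least n! of them, so h >= ceil(log2(n!)).
Compute 6! as a running product:
  x2 = 2, x3 = 6, x4 = 24, x5 = 120
  x6 = 720
6! = 720
Bracket between powers of 2:
  2^9 = 512 < 720 <= 1024 = 2^10
So ceil(log2(6!)) = 10


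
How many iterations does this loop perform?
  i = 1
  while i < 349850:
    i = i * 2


The loop variable doubles each iteration:
i = 1 -> 2 -> 4 -> 8 -> 16 -> 32 -> 64 -> 128 -> 256 -> 512 -> 1024 -> 2048 -> 4096 -> 8192 -> 16384 -> 32768 -> 65536 -> 131072 -> 262144 -> 524288 (stop, 524288 >= 349850)
Number of doublings = ceil(log2(349850)) = 19


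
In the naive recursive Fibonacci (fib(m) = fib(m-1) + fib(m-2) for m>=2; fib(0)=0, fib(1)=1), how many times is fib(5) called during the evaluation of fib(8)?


Let N(m) = number of times fib(m) is called while evaluating fib(8).
N(8) = 1 (the initial call).
N(7) = 1 (only fib(8) calls it).
For 1 <= m <= 6: fib(m) is called by fib(m+1) and fib(m+2), so
  N(m) = N(m+1) + N(m+2).
fib(0) is called only by fib(2), so N(0) = N(2).
Walk down from m=8:
  N(8)=1, N(7)=1, N(6)=2, N(5)=3
N(5) = 3


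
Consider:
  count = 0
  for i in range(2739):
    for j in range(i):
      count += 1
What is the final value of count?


For each i, the inner loop runs i times:
  i=0: inner runs 0 times
  i=1: inner runs 1 time
  i=2: inner runs 2 times
  i=3: inner runs 3 times
  i=4: inner runs 4 times
  i=5: inner runs 5 times
  i=6: inner runs 6 times
  i=7: inner runs 7 times
  ...
Total = 0 + 1 + 2 + ... + 2738 = 2739*(2739-1)/2 = 3749691


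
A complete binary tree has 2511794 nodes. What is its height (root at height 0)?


In a complete binary tree, level k holds nodes 2^k .. 2^(k+1)-1 (1-indexed).
Height = floor(log2(n)) = floor(log2(2511794)) = 21
Check: 2^21 = 2097152 <= 2511794 < 4194304 = 2^22


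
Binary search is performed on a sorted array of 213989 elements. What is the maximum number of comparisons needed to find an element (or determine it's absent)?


Binary search halves the search space each comparison:
  Step 1: search space = 213989 -> 106994
  Step 2: search space = 106994 -> 53497
  Step 3: search space = 53497 -> 26748
  Step 4: search space = 26748 -> 13374
  Step 5: search space = 13374 -> 6687
  Step 6: search space = 6687 -> 3343
  Step 7: search space = 3343 -> 1671
  Step 8: search space = 1671 -> 835
  Step 9: search space = 835 -> 417
  Step 10: search space = 417 -> 208
  Step 11: search space = 208 -> 104
  Step 12: search space = 104 -> 52
  Step 13: search space = 52 -> 26
  Step 14: search space = 26 -> 13
  Step 15: search space = 13 -> 6
  Step 16: search space = 6 -> 3
  Step 17: search space = 3 -> 1
  Step 18: search space = 1 (final check)
Maximum comparisons = floor(log2(213989)) + 1 = 17 + 1 = 18


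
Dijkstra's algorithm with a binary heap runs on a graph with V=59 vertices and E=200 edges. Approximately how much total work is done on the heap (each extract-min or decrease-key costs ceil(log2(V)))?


Dijkstra with a binary heap: each vertex is extracted once, each edge may relax once.
Each heap operation costs O(log V).
V + E = 59 + 200 = 259
ceil(log2(59)) = 6 (since 2^5 = 32 < 59 <= 64 = 2^6)
Total heap work = (V+E) * ceil(log2(V)) = 259 * 6 = 1554


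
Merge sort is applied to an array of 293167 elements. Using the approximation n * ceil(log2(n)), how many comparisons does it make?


Merge sort divides the array into halves recursively.
Number of levels = ceil(log2(293167)) = 19
At each level, approximately n = 293167 comparisons are needed for merging.
Total comparisons ~ n * ceil(log2(n)) = 293167 * 19 = 5570173


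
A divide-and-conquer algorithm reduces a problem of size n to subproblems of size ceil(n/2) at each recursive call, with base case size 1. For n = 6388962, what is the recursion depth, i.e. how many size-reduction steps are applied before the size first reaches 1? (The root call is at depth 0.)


Each step divides the size by 2 (rounding up); after k steps the size is ceil(n/2^k), which equals 1 exactly when 2^k >= n.
So the depth is the smallest k with 2^k >= 6388962, i.e. ceil(log_2(6388962)).
2^22 = 4194304 < 6388962 <= 8388608 = 2^23
Recursion depth = 23


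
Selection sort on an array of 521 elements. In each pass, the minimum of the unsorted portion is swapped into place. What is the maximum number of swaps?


Selection sort performs one swap per pass:
  Pass 1: find min in positions 0 to 520, swap with position 0
  Pass 2: find min in positions 1 to 520, swap with position 1
  Pass 3: find min in positions 2 to 520, swap with position 2
  Pass 4: find min in positions 3 to 520, swap with position 3
  Pass 5: find min in positions 4 to 520, swap with position 4
  ... (515 more passes)
Total passes (and swaps) = n - 1 = 521 - 1 = 520


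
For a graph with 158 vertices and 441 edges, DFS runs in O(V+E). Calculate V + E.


A full DFS traversal visits each vertex once and examines each edge once.
V = 158
E = 441
Sum = 158 + 441 = 599


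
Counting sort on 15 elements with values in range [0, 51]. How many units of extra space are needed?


Output array size: 15 (to store sorted result)
Count array size: 52 (one slot per possible value, range 0 to 51)
Total extra space = 15 + 52 = 67


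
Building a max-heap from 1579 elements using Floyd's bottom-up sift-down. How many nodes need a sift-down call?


In a heap of 1579 elements (0-indexed array):
  Last element index: 1578
  Parent of last element: floor((1578 - 1) / 2) = 788
  Internal nodes: indices 0 to 788
  Count = floor(1579/2) = 789


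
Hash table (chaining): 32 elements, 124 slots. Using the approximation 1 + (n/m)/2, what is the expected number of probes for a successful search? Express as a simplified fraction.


Computing expected probes:
alpha = 32/124
= 1 + alpha/2
= 1 + 32/(2*124)
= (2*124 + 32) / (2*124)
= 280/248 = 35/31


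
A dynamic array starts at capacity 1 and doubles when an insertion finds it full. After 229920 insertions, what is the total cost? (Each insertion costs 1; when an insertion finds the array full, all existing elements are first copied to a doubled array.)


Insertion cost: 229920 (one per element)
Resizes occur just before inserting elements 2, 3, 5, 9, ...
Elements copied at each resize: 1 + 2 + 4 + 8 + 16 + 32 + 64 + 128 + 256 + 512 + 1024 + 2048 + 4096 + 8192 + 16384 + 32768 + 65536 + 131072
Sum of copies = 262143 (geometric series: 2^k - 1)
Total = 229920 + 262143 = 492063


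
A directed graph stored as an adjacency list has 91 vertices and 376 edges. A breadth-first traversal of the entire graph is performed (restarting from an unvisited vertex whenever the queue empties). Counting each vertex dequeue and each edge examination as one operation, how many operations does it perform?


A full BFS traversal dequeues each vertex once and examines each edge once.
Vertex visits: 91
Edge visits: 376
V + E = 91 + 376 = 467


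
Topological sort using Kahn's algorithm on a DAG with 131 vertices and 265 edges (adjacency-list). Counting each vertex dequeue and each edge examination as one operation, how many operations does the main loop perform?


Kahn's algorithm:
  1. Compute in-degrees: O(V + E)
  2. Process queue: each vertex dequeued once (O(V))
     each edge examined once (O(E))
Total = V + E = 131 + 265 = 396


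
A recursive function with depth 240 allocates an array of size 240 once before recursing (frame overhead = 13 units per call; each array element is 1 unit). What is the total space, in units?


Array allocation: 240 units (allocated once)
Stack frames: 240 deep * 13 per frame = 3120 units
Total = 240 + 3120 = 3360


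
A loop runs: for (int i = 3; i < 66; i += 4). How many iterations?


Loop starts at i = 3, increments by 4, stops when i >= 66.
Number of iterations = ceil((66 - 3) / 4)
= ceil(63 / 4)
= 16


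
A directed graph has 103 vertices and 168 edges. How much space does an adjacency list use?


Adjacency list: one list head per vertex + one entry per edge
Vertex heads: 103
Edge entries: 168
Total = 103 + 168 = 271


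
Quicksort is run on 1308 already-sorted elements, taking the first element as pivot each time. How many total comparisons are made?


Sum of comparisons per partition:
1307 + 1306 + ... + 1 + 0
= 1308 * (1308 - 1) / 2
= 1308 * 1307 / 2
= 854778


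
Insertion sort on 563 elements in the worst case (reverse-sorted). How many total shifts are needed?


In the worst case (reverse-sorted), each element shifts past all previous:
  Element 1: 1 shifts
  Element 2: 2 shifts
  Element 3: 3 shifts
  Element 4: 4 shifts
  Element 5: 5 shifts
  ...
  Element 562: 562 shifts
Total = 1 + 2 + ... + 562
= 563*(563-1)/2 = 158203


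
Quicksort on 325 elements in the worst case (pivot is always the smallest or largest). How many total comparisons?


In the worst case, each partition step picks the worst pivot:
  Partition 1: 324 comparisons (n-1 elements to compare)
  Partition 2: 323 comparisons
  Partition 3: 322 comparisons
  Partition 4: 321 comparisons
  Partition 5: 320 comparisons
  ...
  Last partition: 0 comparisons
Total = (n-1) + (n-2) + ... + 1 + 0 = n*(n-1)/2
= 325*324/2 = 52650


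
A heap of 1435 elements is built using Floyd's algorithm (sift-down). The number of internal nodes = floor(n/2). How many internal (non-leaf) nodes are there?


Leaf nodes occupy roughly half the array.
Sift-down is called for each internal node, starting from the last one.
Internal nodes = floor(n/2) = floor(1435/2) = 717


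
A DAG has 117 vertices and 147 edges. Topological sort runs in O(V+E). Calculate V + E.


V = 117 (vertex processing)
E = 147 (edge processing)
V + E = 117 + 147 = 264


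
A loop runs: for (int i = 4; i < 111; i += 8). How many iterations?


Loop starts at i = 4, increments by 8, stops when i >= 111.
Number of iterations = ceil((111 - 4) / 8)
= ceil(107 / 8)
= 14


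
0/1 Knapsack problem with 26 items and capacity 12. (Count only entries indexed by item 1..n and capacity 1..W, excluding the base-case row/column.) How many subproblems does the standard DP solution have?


The DP table is indexed by (item, capacity).
Rows: 26 items
Columns: 12 capacity values (1 to W)
Total subproblems = 26 * 12 = 312


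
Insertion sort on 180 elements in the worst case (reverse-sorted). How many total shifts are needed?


In the worst case (reverse-sorted), each element shifts past all previous:
  Element 1: 1 shifts
  Element 2: 2 shifts
  Element 3: 3 shifts
  Element 4: 4 shifts
  Element 5: 5 shifts
  ...
  Element 179: 179 shifts
Total = 1 + 2 + ... + 179
= 180*(180-1)/2 = 16110


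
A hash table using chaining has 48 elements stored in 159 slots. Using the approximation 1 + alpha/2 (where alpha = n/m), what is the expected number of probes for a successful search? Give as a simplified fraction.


Load factor alpha = n/m = 48/159
Expected probes = 1 + alpha/2 = 1 + 48/(2*159)
= 1 + 48/318
= 318/318 + 48/318
= 366/318
Simplify: 61/53


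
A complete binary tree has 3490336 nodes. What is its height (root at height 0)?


In a complete binary tree, level k holds nodes 2^k .. 2^(k+1)-1 (1-indexed).
Height = floor(log2(n)) = floor(log2(3490336)) = 21
Check: 2^21 = 2097152 <= 3490336 < 4194304 = 2^22


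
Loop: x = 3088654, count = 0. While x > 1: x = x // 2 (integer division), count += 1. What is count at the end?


The variable x halves each step:
x = 3088654 -> 1544327 -> 772163 -> 386081 -> 193040 -> 96520 -> 48260 -> 24130 -> 12065 -> 6032 -> 3016 -> 1508 -> 754 -> 377 -> 188 -> 94 -> 47 -> 23 -> 11 -> 5 -> 2 -> 1
Number of halvings = floor(log2(3088654)) = 21


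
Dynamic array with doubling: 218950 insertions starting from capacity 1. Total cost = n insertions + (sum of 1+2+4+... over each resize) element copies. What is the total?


n = 218950
Insertion costs: 218950
Resizes copy 1, 2, 4, ... up to the largest power of 2 that is <= n-1 = 218949, i.e. 131072.
Copy costs = 1 + 2 + 4 + 8 + 16 + 32 + 64 + 128 + 256 + 512 + 1024 + 2048 + 4096 + 8192 + 16384 + 32768 + 65536 + 131072 = 262143
Total = 218950 + 262143 = 481093


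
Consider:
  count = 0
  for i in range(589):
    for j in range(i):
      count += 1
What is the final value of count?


For each i, the inner loop runs i times:
  i=0: inner runs 0 times
  i=1: inner runs 1 time
  i=2: inner runs 2 times
  i=3: inner runs 3 times
  i=4: inner runs 4 times
  i=5: inner runs 5 times
  i=6: inner runs 6 times
  i=7: inner runs 7 times
  ...
Total = 0 + 1 + 2 + ... + 588 = 589*(589-1)/2 = 173166


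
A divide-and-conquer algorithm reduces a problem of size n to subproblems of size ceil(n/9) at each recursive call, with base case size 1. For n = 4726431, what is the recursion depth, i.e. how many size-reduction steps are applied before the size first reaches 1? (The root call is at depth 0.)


Each step divides the size by 9 (rounding up); after k steps the size is ceil(n/9^k), which equals 1 exactly when 9^k >= n.
So the depth is the smallest k with 9^k >= 4726431, i.e. ceil(log_9(4726431)).
9^6 = 531441 < 4726431 <= 4782969 = 9^7
Recursion depth = 7


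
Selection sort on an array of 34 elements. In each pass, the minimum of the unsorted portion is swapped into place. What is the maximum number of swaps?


Selection sort performs one swap per pass:
  Pass 1: find min in positions 0 to 33, swap with position 0
  Pass 2: find min in positions 1 to 33, swap with position 1
  Pass 3: find min in positions 2 to 33, swap with position 2
  Pass 4: find min in positions 3 to 33, swap with position 3
  Pass 5: find min in positions 4 to 33, swap with position 4
  ... (28 more passes)
Total passes (and swaps) = n - 1 = 34 - 1 = 33


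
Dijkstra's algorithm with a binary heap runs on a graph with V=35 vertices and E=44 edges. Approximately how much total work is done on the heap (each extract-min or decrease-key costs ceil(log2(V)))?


Dijkstra with a binary heap: each vertex is extracted once, each edge may relax once.
Each heap operation costs O(log V).
V + E = 35 + 44 = 79
ceil(log2(35)) = 6 (since 2^5 = 32 < 35 <= 64 = 2^6)
Total heap work = (V+E) * ceil(log2(V)) = 79 * 6 = 474


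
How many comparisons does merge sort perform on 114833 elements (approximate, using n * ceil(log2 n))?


Recursion depth: ceil(log2(114833)) = 17
Each recursion level merges n = 114833 elements
Total = 114833 * 17 = 1952161


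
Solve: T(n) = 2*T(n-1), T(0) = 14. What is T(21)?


Unrolling:
T(21) = 2*T(20) = 2^2*T(19) = ... = 2^21*T(0)
= 2^21 * 14
= 2097152 * 14 = 29360128


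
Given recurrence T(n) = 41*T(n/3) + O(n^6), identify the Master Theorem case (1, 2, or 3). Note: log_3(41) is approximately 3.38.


Master Theorem parameters: a=41, b=3, c=6
log_b(a) = 3.38
Compare b^c with a: 3^6 = 729 > 41, so c > log_b(a).
Comparing c=6 vs log_b(a)=3.38:
6 > 3.38 => Case 3
Result: T(n) = O(n^6)
Master Theorem case = 3


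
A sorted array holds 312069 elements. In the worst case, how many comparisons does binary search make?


Halving sequence: 312069 -> 156034 -> 78017 -> 39008 -> 19504 -> 9752 -> 4876 -> 2438 -> 1219 -> 609 -> 304 -> 152 -> 76 -> 38 -> 19 -> 9 -> 4 -> 2 -> 1
Number of halvings = 18
Max comparisons = 18 + 1 = 19
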